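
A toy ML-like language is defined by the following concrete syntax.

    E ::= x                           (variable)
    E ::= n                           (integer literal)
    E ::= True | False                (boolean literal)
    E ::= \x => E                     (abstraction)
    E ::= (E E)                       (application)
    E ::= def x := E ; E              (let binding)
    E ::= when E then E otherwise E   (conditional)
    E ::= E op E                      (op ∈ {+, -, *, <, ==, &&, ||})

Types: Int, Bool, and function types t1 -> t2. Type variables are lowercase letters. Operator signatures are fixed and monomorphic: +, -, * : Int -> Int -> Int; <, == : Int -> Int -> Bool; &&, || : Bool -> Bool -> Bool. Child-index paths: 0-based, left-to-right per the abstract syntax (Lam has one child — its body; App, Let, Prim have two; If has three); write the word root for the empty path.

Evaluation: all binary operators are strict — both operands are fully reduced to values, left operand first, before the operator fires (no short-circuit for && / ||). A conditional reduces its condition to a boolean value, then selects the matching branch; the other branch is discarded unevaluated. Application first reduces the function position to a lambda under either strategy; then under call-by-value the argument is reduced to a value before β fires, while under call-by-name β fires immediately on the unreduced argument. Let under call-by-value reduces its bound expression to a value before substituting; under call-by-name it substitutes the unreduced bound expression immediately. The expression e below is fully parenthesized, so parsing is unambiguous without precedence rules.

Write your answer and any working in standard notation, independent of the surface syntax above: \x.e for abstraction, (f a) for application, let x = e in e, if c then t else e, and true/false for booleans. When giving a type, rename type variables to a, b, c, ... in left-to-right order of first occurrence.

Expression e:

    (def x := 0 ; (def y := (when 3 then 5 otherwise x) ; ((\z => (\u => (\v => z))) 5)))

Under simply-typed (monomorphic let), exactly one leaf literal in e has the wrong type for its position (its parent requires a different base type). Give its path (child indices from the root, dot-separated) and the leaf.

Working:
let x : Int
  unify Int ~ Bool
  FAIL: mismatch Int ~ Bool

Answer: 1.0.0 : 3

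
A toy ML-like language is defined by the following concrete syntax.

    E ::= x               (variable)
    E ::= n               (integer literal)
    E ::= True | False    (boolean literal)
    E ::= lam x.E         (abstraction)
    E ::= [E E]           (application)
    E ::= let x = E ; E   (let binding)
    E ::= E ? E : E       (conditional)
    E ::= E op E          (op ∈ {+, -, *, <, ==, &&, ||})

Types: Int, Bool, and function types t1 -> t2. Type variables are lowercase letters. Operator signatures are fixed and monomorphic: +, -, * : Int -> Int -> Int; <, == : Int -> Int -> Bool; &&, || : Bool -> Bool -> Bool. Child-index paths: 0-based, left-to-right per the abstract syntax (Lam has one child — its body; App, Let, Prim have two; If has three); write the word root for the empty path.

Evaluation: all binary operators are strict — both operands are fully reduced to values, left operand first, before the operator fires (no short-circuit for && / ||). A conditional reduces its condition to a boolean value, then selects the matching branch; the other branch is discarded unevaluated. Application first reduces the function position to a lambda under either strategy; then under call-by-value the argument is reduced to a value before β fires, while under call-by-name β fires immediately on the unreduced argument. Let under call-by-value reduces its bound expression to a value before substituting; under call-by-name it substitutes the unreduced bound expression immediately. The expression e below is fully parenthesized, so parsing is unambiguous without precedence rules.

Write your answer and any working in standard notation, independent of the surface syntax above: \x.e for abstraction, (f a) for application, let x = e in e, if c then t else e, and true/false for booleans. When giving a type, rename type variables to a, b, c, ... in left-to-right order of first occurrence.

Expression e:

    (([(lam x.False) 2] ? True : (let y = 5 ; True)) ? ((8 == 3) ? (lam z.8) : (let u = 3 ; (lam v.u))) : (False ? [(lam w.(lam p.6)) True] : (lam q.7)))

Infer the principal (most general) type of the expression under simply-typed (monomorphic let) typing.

Answer: a -> Int

Trace:
\x._ : a -> Bool
  unify a -> Bool ~ Int -> b
  unify a ~ Int
  unify Bool ~ b
_ _ : Bool
  unify Bool ~ Bool
let y : Int
  unify Bool ~ Bool
  unify Bool ~ Bool
  unify Int ~ Int
  unify Int ~ Int
  unify Bool ~ Bool
\z._ : c -> Int
let u : Int
u : Int
\v._ : d -> Int
  unify c -> Int ~ d -> Int
  unify c ~ d
  unify Int ~ Int
  unify Bool ~ Bool
\p._ : f -> Int
\w._ : e -> f -> Int
  unify e -> f -> Int ~ Bool -> g
  unify e ~ Bool
  unify f -> Int ~ g
_ _ : f -> Int
\q._ : h -> Int
  unify f -> Int ~ h -> Int
  unify f ~ h
  unify Int ~ Int
  unify d -> Int ~ h -> Int
  unify d ~ h
  unify Int ~ Int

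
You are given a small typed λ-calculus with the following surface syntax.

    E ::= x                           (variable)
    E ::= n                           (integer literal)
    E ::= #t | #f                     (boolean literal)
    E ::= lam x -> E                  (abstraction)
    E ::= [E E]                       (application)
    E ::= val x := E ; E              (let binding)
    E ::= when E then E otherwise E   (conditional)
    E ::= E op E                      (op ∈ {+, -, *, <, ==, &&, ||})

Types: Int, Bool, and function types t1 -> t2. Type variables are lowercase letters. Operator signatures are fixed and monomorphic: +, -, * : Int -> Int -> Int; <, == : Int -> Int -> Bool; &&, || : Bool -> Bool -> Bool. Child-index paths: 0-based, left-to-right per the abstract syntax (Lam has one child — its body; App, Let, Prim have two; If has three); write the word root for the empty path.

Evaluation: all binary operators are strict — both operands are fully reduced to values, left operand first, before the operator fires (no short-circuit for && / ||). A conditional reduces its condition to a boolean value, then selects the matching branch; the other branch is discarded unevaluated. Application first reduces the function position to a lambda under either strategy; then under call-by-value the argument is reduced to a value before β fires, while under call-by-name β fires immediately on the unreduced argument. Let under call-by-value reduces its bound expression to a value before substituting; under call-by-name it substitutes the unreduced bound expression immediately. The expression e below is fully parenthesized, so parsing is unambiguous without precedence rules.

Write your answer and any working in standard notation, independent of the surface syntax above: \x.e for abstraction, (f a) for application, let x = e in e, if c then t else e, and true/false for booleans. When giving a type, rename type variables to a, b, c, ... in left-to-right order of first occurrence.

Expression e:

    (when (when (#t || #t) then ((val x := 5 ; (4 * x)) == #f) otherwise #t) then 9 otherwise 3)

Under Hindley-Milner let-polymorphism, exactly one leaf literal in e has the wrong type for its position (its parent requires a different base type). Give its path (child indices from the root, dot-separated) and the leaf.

Working:
  unify Bool ~ Bool
  unify Bool ~ Bool
  unify Bool ~ Bool
let x : Int
  unify Int ~ Int
x : Int
  unify Int ~ Int
  unify Int ~ Int
  unify Bool ~ Int
  FAIL: mismatch Bool ~ Int

Answer: 0.1.1 : false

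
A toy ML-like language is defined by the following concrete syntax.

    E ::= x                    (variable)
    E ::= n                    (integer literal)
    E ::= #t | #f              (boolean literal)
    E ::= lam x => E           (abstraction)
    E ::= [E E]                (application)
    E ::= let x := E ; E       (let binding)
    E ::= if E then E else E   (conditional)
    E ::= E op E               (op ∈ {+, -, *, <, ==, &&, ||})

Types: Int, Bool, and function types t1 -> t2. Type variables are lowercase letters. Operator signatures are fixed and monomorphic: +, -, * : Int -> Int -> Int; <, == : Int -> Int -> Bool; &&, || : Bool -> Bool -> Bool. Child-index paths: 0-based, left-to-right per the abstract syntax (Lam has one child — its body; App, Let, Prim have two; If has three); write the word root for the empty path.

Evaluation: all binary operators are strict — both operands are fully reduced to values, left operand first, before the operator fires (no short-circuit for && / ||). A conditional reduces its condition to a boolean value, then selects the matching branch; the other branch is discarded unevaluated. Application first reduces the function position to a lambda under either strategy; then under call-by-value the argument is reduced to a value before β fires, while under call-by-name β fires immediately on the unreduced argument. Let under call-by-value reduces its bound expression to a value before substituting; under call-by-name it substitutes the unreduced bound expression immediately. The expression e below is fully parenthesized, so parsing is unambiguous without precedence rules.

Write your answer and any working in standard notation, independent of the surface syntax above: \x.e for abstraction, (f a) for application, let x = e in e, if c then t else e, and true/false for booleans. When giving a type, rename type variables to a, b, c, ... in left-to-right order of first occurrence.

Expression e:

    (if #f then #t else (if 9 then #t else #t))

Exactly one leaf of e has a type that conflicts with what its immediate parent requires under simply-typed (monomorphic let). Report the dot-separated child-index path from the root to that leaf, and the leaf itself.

Working:
  unify Bool ~ Bool
  unify Int ~ Bool
  FAIL: mismatch Int ~ Bool

Answer: 2.0 : 9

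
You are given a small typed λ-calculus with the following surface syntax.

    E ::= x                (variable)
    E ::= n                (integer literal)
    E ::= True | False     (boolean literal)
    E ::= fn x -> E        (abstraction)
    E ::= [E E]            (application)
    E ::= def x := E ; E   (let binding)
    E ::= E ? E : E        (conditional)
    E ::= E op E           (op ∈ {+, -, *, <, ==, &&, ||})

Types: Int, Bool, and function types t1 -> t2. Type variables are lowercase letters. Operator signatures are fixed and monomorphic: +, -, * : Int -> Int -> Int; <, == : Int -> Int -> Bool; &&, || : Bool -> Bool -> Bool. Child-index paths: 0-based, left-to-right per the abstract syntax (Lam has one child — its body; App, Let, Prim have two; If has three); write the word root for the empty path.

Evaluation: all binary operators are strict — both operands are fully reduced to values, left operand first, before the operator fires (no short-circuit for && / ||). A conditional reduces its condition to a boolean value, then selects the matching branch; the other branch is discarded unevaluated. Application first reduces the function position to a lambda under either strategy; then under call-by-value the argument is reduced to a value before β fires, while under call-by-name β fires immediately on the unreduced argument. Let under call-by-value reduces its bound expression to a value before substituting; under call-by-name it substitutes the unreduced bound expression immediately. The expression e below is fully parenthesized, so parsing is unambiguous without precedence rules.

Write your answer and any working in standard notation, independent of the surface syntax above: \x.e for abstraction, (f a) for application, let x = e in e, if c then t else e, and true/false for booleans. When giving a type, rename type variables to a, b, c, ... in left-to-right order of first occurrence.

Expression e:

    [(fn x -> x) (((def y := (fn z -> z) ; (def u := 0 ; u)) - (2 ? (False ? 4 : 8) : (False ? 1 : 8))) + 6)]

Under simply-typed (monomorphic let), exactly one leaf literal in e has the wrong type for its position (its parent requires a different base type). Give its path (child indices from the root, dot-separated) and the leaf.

Answer: 1.0.1.0 : 2

Working:
x : a
\x._ : a -> a
z : b
\z._ : b -> b
let y : b -> b
let u : Int
u : Int
  unify Int ~ Int
  unify Int ~ Bool
  FAIL: mismatch Int ~ Bool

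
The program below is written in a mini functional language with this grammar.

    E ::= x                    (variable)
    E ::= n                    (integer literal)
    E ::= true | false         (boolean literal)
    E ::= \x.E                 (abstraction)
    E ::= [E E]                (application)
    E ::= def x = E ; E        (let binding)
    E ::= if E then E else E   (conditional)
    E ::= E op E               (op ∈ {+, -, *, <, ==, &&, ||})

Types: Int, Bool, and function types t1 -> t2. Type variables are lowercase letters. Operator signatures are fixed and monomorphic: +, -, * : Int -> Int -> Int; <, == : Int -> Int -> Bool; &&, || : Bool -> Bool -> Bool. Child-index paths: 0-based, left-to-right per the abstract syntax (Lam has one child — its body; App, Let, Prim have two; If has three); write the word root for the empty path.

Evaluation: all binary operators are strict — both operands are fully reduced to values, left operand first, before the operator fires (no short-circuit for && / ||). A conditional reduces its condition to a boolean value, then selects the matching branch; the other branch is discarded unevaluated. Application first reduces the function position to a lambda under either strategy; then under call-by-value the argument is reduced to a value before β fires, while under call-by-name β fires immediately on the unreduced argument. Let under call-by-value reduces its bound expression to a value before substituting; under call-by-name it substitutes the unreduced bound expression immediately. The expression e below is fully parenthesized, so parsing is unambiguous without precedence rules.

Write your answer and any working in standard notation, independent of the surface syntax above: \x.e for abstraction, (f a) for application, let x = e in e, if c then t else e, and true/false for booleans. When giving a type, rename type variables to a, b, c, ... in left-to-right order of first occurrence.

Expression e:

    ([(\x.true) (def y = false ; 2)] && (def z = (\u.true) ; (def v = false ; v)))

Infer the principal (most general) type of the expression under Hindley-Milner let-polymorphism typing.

Trace:
\x._ : a -> Bool
let y : Bool
  unify a -> Bool ~ Int -> b
  unify a ~ Int
  unify Bool ~ b
_ _ : Bool
  unify Bool ~ Bool
\u._ : c -> Bool
let z : forall. c -> Bool
let v : Bool
v : Bool
  unify Bool ~ Bool

Answer: Bool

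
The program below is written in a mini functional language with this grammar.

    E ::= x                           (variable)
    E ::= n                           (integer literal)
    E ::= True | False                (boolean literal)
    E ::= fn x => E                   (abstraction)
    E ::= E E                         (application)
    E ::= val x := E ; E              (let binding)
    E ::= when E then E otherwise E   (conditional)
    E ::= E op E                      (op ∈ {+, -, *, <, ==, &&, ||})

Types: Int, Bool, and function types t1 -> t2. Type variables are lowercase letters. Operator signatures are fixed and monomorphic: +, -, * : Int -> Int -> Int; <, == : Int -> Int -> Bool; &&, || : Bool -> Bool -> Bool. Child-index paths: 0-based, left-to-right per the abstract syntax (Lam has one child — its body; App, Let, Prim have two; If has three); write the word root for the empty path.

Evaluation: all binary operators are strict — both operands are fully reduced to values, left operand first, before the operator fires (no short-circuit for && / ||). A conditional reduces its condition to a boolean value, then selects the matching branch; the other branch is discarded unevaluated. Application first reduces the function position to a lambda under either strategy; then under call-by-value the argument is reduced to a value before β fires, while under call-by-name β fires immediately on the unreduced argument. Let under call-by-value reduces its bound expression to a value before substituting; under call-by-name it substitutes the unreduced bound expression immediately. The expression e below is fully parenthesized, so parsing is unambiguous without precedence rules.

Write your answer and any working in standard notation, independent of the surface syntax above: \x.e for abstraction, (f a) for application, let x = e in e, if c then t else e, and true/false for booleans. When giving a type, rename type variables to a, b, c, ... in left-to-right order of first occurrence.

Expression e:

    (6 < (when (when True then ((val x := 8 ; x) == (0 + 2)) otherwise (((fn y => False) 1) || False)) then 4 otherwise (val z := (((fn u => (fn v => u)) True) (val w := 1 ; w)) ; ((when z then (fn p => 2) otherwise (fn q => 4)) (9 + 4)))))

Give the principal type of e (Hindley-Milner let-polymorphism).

Trace:
  unify Int ~ Int
  unify Bool ~ Bool
let x : Int
x : Int
  unify Int ~ Int
  unify Int ~ Int
  unify Int ~ Int
  unify Int ~ Int
\y._ : a -> Bool
  unify a -> Bool ~ Int -> b
  unify a ~ Int
  unify Bool ~ b
_ _ : Bool
  unify Bool ~ Bool
  unify Bool ~ Bool
  unify Bool ~ Bool
  unify Bool ~ Bool
u : c
\v._ : d -> c
\u._ : c -> d -> c
  unify c -> d -> c ~ Bool -> e
  unify c ~ Bool
  unify d -> Bool ~ e
_ _ : d -> Bool
let w : Int
w : Int
  unify d -> Bool ~ Int -> f
  unify d ~ Int
  unify Bool ~ f
_ _ : Bool
let z : Bool
z : Bool
  unify Bool ~ Bool
\p._ : g -> Int
\q._ : h -> Int
  unify g -> Int ~ h -> Int
  unify g ~ h
  unify Int ~ Int
  unify Int ~ Int
  unify Int ~ Int
  unify h -> Int ~ Int -> i
  unify h ~ Int
  unify Int ~ i
_ _ : Int
  unify Int ~ Int
  unify Int ~ Int

Answer: Bool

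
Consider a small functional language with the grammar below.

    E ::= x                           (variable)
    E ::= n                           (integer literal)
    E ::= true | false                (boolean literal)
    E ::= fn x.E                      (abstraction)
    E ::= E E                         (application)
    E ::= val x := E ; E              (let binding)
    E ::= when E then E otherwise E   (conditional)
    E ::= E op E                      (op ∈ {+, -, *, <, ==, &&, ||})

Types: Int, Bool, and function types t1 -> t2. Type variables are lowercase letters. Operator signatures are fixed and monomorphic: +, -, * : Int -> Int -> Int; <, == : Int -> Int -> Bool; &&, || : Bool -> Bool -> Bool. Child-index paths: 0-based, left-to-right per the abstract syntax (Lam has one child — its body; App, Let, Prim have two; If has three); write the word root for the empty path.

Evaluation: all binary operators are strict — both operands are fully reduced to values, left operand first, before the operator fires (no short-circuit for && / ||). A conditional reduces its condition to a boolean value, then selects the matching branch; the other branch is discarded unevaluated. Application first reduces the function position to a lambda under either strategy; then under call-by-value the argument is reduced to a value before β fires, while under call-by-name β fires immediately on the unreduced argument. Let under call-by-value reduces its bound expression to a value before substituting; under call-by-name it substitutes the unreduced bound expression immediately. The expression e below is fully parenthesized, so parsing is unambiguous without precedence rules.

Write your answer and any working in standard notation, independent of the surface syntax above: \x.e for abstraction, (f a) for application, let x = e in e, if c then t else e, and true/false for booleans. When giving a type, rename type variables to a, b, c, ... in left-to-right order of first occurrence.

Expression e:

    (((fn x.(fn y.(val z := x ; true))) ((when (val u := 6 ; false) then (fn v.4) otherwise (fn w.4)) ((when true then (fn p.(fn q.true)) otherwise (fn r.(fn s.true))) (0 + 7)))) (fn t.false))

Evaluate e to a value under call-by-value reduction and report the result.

Answer: true

Working:
step 0: (((\x.(\y.(let z = x in true))) ((if (let u = 6 in false) then (\v.4) else (\w.4)) ((if true then (\p.(\q.true)) else (\r.(\s.true))) (0 + 7)))) (\t.false))
step 1: [let@0.1.0.0] (((\x.(\y.(let z = x in true))) ((if false then (\v.4) else (\w.4)) ((if true then (\p.(\q.true)) else (\r.(\s.true))) (0 + 7)))) (\t.false))
step 2: [if@0.1.0] (((\x.(\y.(let z = x in true))) ((\w.4) ((if true then (\p.(\q.true)) else (\r.(\s.true))) (0 + 7)))) (\t.false))
step 3: [if@0.1.1.0] (((\x.(\y.(let z = x in true))) ((\w.4) ((\p.(\q.true)) (0 + 7)))) (\t.false))
step 4: [delta@0.1.1.1] (((\x.(\y.(let z = x in true))) ((\w.4) ((\p.(\q.true)) 7))) (\t.false))
step 5: [beta@0.1.1] (((\x.(\y.(let z = x in true))) ((\w.4) (\q.true))) (\t.false))
step 6: [beta@0.1] (((\x.(\y.(let z = x in true))) 4) (\t.false))
step 7: [beta@0] ((\y.(let z = 4 in true)) (\t.false))
step 8: [beta@root] (let z = 4 in true)
step 9: [let@root] true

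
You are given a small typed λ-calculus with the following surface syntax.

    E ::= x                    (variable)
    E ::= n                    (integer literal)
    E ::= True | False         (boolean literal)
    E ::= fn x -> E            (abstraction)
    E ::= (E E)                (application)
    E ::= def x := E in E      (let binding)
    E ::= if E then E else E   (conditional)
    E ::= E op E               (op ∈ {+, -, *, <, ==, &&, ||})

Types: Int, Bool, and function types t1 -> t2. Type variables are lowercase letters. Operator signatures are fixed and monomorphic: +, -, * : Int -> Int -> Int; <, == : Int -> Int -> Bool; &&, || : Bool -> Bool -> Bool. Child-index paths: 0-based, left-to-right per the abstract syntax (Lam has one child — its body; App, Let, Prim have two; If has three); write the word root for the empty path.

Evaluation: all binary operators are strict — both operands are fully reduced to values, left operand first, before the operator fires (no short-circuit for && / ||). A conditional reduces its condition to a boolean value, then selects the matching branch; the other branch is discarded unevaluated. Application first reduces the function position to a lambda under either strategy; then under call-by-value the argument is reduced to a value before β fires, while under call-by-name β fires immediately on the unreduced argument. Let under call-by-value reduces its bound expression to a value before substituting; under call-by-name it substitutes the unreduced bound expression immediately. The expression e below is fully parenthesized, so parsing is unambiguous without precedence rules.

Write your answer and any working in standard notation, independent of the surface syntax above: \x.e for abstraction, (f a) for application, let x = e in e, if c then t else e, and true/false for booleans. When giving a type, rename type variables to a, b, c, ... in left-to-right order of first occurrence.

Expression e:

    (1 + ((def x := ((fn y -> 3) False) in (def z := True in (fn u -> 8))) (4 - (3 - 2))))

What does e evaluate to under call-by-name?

Working:
step 0: (1 + ((let x = ((\y.3) false) in (let z = true in (\u.8))) (4 - (3 - 2))))
step 1: [let@1.0] (1 + ((let z = true in (\u.8)) (4 - (3 - 2))))
step 2: [let@1.0] (1 + ((\u.8) (4 - (3 - 2))))
step 3: [beta@1] (1 + 8)
step 4: [delta@root] 9

Answer: 9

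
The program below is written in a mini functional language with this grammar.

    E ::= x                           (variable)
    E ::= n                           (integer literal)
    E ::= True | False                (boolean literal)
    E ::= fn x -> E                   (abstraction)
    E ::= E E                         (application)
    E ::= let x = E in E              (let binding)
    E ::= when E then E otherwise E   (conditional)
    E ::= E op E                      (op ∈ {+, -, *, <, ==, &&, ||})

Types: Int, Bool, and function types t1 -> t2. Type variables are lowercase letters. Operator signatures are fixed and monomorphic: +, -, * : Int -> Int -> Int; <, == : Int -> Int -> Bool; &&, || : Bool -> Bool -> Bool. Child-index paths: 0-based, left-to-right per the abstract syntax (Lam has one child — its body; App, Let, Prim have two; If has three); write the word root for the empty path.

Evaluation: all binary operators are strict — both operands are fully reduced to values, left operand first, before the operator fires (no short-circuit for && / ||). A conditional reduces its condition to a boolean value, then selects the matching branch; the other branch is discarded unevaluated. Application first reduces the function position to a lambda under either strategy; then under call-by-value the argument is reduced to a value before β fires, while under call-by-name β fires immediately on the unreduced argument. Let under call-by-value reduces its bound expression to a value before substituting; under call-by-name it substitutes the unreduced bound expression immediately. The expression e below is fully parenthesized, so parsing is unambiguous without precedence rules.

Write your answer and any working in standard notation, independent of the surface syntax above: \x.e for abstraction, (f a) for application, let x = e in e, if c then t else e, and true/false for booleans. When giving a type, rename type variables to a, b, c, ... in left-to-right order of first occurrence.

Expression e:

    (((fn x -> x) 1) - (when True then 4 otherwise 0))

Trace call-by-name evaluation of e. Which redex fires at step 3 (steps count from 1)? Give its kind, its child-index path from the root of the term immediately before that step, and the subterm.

Answer: delta at root : (1 - 4)

Working:
step 0: (((\x.x) 1) - (if true then 4 else 0))
step 1: [beta@0] (1 - (if true then 4 else 0))
step 2: [if@1] (1 - 4)
step 3: [delta@root] -3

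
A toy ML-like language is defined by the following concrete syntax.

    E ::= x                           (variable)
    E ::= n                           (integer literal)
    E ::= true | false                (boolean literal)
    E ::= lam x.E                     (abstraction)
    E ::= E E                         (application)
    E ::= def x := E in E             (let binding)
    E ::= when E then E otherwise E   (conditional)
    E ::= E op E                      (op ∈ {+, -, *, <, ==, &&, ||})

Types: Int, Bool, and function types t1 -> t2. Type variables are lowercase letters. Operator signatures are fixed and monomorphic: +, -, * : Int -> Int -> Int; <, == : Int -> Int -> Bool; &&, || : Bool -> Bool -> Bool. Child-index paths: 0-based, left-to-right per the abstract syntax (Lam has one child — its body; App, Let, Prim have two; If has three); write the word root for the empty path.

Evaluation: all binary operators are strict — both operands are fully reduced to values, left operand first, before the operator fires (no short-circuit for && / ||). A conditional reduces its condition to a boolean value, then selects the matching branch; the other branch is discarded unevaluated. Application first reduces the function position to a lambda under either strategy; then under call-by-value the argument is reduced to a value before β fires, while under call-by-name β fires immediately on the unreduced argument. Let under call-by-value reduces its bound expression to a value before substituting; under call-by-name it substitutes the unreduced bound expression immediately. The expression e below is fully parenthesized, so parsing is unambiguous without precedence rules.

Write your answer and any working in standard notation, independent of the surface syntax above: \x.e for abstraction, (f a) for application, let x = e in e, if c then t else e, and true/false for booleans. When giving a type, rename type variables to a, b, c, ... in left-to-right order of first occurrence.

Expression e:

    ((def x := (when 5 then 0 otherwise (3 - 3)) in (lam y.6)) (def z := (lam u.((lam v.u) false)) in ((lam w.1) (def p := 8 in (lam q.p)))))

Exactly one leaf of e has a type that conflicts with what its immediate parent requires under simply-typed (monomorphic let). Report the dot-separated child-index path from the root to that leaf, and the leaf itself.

Trace:
  unify Int ~ Bool
  FAIL: mismatch Int ~ Bool

Answer: 0.0.0 : 5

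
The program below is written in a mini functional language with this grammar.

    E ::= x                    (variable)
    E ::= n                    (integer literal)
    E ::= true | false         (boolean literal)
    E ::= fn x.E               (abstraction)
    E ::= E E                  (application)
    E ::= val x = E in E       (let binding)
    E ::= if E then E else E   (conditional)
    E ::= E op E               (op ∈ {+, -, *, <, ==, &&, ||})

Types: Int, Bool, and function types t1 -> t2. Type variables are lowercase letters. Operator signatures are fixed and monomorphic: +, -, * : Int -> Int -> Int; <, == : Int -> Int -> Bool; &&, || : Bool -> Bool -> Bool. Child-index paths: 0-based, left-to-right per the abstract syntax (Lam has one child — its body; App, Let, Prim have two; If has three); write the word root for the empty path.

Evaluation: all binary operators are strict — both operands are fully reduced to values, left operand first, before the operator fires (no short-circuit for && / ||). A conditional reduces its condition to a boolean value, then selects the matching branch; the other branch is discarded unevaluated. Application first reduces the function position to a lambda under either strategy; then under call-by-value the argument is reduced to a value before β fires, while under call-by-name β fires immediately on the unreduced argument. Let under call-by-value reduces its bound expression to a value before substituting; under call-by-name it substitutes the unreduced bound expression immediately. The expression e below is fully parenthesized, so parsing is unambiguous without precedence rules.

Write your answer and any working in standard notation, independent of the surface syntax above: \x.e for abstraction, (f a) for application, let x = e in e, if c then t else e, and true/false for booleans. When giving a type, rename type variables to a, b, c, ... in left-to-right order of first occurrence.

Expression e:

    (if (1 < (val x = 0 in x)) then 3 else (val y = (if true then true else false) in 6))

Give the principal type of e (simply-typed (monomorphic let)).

Trace:
  unify Int ~ Int
let x : Int
x : Int
  unify Int ~ Int
  unify Bool ~ Bool
  unify Bool ~ Bool
  unify Bool ~ Bool
let y : Bool
  unify Int ~ Int

Answer: Int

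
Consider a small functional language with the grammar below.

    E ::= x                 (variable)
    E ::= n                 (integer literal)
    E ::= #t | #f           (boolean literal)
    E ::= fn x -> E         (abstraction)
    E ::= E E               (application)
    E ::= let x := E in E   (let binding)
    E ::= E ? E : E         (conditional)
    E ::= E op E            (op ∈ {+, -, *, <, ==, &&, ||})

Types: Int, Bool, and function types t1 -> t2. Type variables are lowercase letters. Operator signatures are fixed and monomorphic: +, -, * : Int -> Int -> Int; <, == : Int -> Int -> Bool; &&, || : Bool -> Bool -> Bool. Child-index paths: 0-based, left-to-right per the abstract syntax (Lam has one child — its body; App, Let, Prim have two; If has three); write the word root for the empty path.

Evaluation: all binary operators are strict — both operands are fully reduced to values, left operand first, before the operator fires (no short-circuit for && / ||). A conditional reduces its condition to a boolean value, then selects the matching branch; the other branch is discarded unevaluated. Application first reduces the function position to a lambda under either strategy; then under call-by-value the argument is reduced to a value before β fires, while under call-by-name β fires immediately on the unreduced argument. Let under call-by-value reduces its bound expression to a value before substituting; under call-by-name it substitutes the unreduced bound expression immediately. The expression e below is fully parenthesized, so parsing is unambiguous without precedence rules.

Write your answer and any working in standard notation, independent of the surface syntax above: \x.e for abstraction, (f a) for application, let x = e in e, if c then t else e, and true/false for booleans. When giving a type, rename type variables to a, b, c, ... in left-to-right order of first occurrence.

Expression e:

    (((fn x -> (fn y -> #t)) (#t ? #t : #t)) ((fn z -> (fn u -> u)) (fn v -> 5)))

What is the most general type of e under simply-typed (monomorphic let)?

Trace:
\y._ : b -> Bool
\x._ : a -> b -> Bool
  unify Bool ~ Bool
  unify Bool ~ Bool
  unify a -> b -> Bool ~ Bool -> c
  unify a ~ Bool
  unify b -> Bool ~ c
_ _ : b -> Bool
u : e
\u._ : e -> e
\z._ : d -> e -> e
\v._ : f -> Int
  unify d -> e -> e ~ (f -> Int) -> g
  unify d ~ f -> Int
  unify e -> e ~ g
_ _ : e -> e
  unify b -> Bool ~ (e -> e) -> h
  unify b ~ e -> e
  unify Bool ~ h
_ _ : Bool

Answer: Bool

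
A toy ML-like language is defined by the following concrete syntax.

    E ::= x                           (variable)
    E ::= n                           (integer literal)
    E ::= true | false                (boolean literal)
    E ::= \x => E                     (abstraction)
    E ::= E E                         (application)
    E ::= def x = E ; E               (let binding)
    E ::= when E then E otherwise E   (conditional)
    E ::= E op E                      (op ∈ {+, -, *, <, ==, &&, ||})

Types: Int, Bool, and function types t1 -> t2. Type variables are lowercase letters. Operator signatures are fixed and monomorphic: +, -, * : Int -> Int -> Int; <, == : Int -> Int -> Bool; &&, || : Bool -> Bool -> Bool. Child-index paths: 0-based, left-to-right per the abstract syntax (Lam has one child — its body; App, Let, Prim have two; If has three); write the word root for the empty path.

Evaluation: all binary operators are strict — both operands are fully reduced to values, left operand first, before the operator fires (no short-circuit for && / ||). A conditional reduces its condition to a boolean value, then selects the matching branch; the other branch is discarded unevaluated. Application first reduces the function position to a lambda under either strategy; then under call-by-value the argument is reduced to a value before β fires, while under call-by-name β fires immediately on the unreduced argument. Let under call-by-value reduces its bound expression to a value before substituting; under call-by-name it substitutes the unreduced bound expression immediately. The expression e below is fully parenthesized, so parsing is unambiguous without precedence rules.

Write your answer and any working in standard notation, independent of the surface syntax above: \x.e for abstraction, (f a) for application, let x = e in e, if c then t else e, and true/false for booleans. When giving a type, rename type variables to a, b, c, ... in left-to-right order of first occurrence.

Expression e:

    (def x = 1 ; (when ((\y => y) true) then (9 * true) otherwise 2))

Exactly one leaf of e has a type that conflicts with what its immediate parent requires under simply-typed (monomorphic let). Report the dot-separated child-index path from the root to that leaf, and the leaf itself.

Trace:
let x : Int
y : a
\y._ : a -> a
  unify a -> a ~ Bool -> b
  unify a ~ Bool
  unify Bool ~ b
_ _ : Bool
  unify Bool ~ Bool
  unify Int ~ Int
  unify Bool ~ Int
  FAIL: mismatch Bool ~ Int

Answer: 1.1.1 : true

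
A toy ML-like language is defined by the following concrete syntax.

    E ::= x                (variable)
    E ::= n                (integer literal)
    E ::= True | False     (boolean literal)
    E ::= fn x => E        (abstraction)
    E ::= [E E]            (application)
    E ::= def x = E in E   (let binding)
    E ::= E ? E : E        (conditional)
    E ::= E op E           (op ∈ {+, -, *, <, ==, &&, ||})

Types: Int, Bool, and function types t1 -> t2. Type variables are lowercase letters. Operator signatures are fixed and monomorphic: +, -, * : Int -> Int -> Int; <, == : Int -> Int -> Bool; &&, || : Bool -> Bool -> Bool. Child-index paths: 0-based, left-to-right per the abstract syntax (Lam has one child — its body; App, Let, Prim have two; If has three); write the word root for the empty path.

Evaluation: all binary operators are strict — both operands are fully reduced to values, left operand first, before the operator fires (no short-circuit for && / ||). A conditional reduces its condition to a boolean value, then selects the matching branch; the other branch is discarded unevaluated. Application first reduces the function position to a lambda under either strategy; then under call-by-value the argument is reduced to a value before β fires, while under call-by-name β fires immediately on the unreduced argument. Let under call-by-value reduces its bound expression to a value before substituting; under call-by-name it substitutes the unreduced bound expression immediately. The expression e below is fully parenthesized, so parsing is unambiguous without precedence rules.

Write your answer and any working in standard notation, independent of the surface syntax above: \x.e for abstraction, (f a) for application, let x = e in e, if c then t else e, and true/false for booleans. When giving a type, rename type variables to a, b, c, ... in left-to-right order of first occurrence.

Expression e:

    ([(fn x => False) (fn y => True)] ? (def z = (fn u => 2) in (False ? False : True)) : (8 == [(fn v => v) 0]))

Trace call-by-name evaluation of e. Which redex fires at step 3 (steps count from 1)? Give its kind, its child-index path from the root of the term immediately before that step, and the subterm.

Derivation:
step 0: (if ((\x.false) (\y.true)) then (let z = (\u.2) in (if false then false else true)) else (8 == ((\v.v) 0)))
step 1: [beta@0] (if false then (let z = (\u.2) in (if false then false else true)) else (8 == ((\v.v) 0)))
step 2: [if@root] (8 == ((\v.v) 0))
step 3: [beta@1] (8 == 0)

Answer: beta at 1 : ((\v.v) 0)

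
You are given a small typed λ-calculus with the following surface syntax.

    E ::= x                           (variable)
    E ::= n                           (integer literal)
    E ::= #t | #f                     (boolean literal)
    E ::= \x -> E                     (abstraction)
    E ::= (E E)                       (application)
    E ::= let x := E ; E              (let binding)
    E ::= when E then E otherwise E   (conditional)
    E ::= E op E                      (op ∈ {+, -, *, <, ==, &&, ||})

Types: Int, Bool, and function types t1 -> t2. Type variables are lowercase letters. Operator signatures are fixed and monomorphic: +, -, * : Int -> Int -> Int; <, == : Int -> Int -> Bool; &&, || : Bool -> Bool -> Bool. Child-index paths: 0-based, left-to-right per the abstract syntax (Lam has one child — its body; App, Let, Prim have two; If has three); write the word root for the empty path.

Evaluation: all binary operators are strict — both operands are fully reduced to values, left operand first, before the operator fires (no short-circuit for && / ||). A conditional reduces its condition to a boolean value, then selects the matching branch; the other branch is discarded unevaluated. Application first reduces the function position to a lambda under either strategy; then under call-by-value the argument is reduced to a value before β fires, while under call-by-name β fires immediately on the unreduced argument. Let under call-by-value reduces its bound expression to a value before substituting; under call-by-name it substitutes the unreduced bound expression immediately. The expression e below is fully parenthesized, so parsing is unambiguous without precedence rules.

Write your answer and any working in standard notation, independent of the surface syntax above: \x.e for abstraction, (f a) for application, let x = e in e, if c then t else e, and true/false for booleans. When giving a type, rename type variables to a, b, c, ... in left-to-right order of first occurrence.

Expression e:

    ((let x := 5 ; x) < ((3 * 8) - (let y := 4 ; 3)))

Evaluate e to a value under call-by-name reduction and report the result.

Working:
step 0: ((let x = 5 in x) < ((3 * 8) - (let y = 4 in 3)))
step 1: [let@0] (5 < ((3 * 8) - (let y = 4 in 3)))
step 2: [delta@1.0] (5 < (24 - (let y = 4 in 3)))
step 3: [let@1.1] (5 < (24 - 3))
step 4: [delta@1] (5 < 21)
step 5: [delta@root] true

Answer: true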